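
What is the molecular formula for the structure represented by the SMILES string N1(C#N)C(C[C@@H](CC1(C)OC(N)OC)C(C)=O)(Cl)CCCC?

Heavy atoms from the SMILES: 15 C, 1 Cl, 3 N, 3 O.
Implicit hydrogens by atom environment:
  5 × C: 2 H each → 10
  4 × C: 3 H each → 12
  4 × C: no H
  3 × O: no H
  2 × C: 1 H each → 2
  2 × N: no H
  1 × Cl: no H
  1 × N: 2 H
  Total hydrogens = 26.
Molecular formula: C15H26ClN3O3

C15H26ClN3O3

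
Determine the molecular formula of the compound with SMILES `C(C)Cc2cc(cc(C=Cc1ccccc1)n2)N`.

C16H18N2

Heavy atoms from the SMILES: 16 C, 2 N.
Implicit hydrogens by atom environment:
  7 × C (aromatic): 1 H each → 7
  4 × C (aromatic): no H
  2 × C: 2 H each → 4
  2 × C: 1 H each → 2
  1 × C: 3 H
  1 × N: 2 H
  1 × N (aromatic): no H
  Total hydrogens = 18.
Molecular formula: C16H18N2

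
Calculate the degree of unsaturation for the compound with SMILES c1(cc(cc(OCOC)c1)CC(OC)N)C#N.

6

Molecular formula from the SMILES: C12H16N2O3.
DoU = (2C + 2 + N − H − X)/2 = (2·12 + 2 + 2 − 16 − 0)/2 = 12/2 = 6.
(Structurally: 1 ring(s) + 5 π bond(s) = 6.)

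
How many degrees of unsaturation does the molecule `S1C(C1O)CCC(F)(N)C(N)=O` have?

Molecular formula from the SMILES: C6H11FN2O2S.
DoU = (2C + 2 + N − H − X)/2 = (2·6 + 2 + 2 − 11 − 1)/2 = 4/2 = 2.
(Structurally: 1 ring(s) + 1 π bond(s) = 2.)

2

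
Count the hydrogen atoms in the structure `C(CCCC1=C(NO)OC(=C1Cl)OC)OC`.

16

Hydrogens are implicit in SMILES; fill each atom to its normal valence:
  4 × C: 2 H each → 8
  4 × C (aromatic): no H
  2 × C: 3 H each → 6
  2 × O: no H
  1 × Cl: no H
  1 × N: 1 H
  1 × O: 1 H
  1 × O (aromatic): no H
  Total hydrogens = 16.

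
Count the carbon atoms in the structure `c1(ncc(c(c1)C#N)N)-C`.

The symbol for carbon appears 7 times in the SMILES. Lowercase c denotes aromatic carbon and counts toward C.

7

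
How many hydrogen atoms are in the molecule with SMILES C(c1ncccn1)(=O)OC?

Hydrogens are implicit in SMILES; fill each atom to its normal valence:
  3 × C (aromatic): 1 H each → 3
  2 × N (aromatic): no H
  2 × O: no H
  1 × C: 3 H
  1 × C (aromatic): no H
  1 × C: no H
  Total hydrogens = 6.

6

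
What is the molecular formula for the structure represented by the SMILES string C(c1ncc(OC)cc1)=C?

C8H9NO

Heavy atoms from the SMILES: 8 C, 1 N, 1 O.
Implicit hydrogens by atom environment:
  3 × C (aromatic): 1 H each → 3
  2 × C (aromatic): no H
  1 × C: 3 H
  1 × C: 2 H
  1 × C: 1 H
  1 × N (aromatic): no H
  1 × O: no H
  Total hydrogens = 9.
Molecular formula: C8H9NO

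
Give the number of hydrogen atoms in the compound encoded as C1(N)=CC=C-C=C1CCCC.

Hydrogens are implicit in SMILES; fill each atom to its normal valence:
  4 × C (aromatic): 1 H each → 4
  3 × C: 2 H each → 6
  2 × C (aromatic): no H
  1 × C: 3 H
  1 × N: 2 H
  Total hydrogens = 15.

15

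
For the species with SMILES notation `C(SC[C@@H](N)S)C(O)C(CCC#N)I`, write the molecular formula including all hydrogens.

Heavy atoms from the SMILES: 8 C, 1 I, 2 N, 1 O, 2 S.
Implicit hydrogens by atom environment:
  4 × C: 2 H each → 8
  3 × C: 1 H each → 3
  1 × C: no H
  1 × I: no H
  1 × N: 2 H
  1 × N: no H
  1 × O: 1 H
  1 × S: 1 H
  1 × S: no H
  Total hydrogens = 15.
Molecular formula: C8H15IN2OS2

C8H15IN2OS2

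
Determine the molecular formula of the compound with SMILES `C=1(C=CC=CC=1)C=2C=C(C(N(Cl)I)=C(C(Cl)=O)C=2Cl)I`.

C13H6Cl3I2NO

Heavy atoms from the SMILES: 13 C, 3 Cl, 2 I, 1 N, 1 O.
Implicit hydrogens by atom environment:
  6 × C (aromatic): 1 H each → 6
  6 × C (aromatic): no H
  3 × Cl: no H
  2 × I: no H
  1 × C: no H
  1 × N: no H
  1 × O: no H
  Total hydrogens = 6.
Molecular formula: C13H6Cl3I2NO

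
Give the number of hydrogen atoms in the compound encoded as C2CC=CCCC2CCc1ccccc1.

Hydrogens are implicit in SMILES; fill each atom to its normal valence:
  6 × C: 2 H each → 12
  5 × C (aromatic): 1 H each → 5
  3 × C: 1 H each → 3
  1 × C (aromatic): no H
  Total hydrogens = 20.

20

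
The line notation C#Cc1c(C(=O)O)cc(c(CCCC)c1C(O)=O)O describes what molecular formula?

C14H14O5

Heavy atoms from the SMILES: 14 C, 5 O.
Implicit hydrogens by atom environment:
  5 × C (aromatic): no H
  3 × C: 2 H each → 6
  3 × C: no H
  3 × O: 1 H each → 3
  2 × O: no H
  1 × C: 3 H
  1 × C (aromatic): 1 H
  1 × C: 1 H
  Total hydrogens = 14.
Molecular formula: C14H14O5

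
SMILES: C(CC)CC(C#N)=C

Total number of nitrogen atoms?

1

The symbol for nitrogen appears 1 time in the SMILES.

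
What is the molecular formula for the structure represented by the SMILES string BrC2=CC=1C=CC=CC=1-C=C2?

Heavy atoms from the SMILES: 1 Br, 10 C.
Implicit hydrogens by atom environment:
  7 × C (aromatic): 1 H each → 7
  3 × C (aromatic): no H
  1 × Br: no H
  Total hydrogens = 7.
Molecular formula: C10H7Br

C10H7Br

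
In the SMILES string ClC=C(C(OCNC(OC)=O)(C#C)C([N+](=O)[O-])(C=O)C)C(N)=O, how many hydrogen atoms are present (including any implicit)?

Hydrogens are implicit in SMILES; fill each atom to its normal valence:
  6 × C: no H
  6 × O: no H
  3 × C: 1 H each → 3
  2 × C: 3 H each → 6
  1 × C: 2 H
  1 × Cl: no H
  1 × N: 2 H
  1 × N: 1 H
  1 × N (charge +1): no H
  1 × O (charge -1): no H
  Total hydrogens = 14.

14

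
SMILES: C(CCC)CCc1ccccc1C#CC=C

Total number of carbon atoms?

16

The symbol for carbon appears 16 times in the SMILES. Lowercase c denotes aromatic carbon and counts toward C.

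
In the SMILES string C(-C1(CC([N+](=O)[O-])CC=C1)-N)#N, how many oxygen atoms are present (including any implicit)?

The symbol for oxygen appears 2 times in the SMILES.

2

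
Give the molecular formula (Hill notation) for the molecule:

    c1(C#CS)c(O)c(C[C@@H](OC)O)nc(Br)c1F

C10H9BrFNO3S

Heavy atoms from the SMILES: 1 Br, 10 C, 1 F, 1 N, 3 O, 1 S.
Implicit hydrogens by atom environment:
  5 × C (aromatic): no H
  2 × C: no H
  2 × O: 1 H each → 2
  1 × Br: no H
  1 × C: 3 H
  1 × C: 2 H
  1 × C: 1 H
  1 × F: no H
  1 × N (aromatic): no H
  1 × O: no H
  1 × S: 1 H
  Total hydrogens = 9.
Molecular formula: C10H9BrFNO3S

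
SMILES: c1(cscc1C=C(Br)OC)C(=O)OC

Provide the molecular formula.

Heavy atoms from the SMILES: 1 Br, 9 C, 3 O, 1 S.
Implicit hydrogens by atom environment:
  3 × O: no H
  2 × C: 3 H each → 6
  2 × C (aromatic): 1 H each → 2
  2 × C (aromatic): no H
  2 × C: no H
  1 × Br: no H
  1 × C: 1 H
  1 × S (aromatic): no H
  Total hydrogens = 9.
Molecular formula: C9H9BrO3S

C9H9BrO3S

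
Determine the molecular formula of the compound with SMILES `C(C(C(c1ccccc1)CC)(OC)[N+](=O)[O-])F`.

C12H16FNO3

Heavy atoms from the SMILES: 12 C, 1 F, 1 N, 3 O.
Implicit hydrogens by atom environment:
  5 × C (aromatic): 1 H each → 5
  2 × C: 3 H each → 6
  2 × C: 2 H each → 4
  2 × O: no H
  1 × C: 1 H
  1 × C: no H
  1 × C (aromatic): no H
  1 × F: no H
  1 × N (charge +1): no H
  1 × O (charge -1): no H
  Total hydrogens = 16.
Molecular formula: C12H16FNO3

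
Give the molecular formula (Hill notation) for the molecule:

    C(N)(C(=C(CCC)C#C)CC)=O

Heavy atoms from the SMILES: 10 C, 1 N, 1 O.
Implicit hydrogens by atom environment:
  4 × C: no H
  3 × C: 2 H each → 6
  2 × C: 3 H each → 6
  1 × C: 1 H
  1 × N: 2 H
  1 × O: no H
  Total hydrogens = 15.
Molecular formula: C10H15NO

C10H15NO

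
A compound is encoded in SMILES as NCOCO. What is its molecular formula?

C2H7NO2

Heavy atoms from the SMILES: 2 C, 1 N, 2 O.
Implicit hydrogens by atom environment:
  2 × C: 2 H each → 4
  1 × N: 2 H
  1 × O: 1 H
  1 × O: no H
  Total hydrogens = 7.
Molecular formula: C2H7NO2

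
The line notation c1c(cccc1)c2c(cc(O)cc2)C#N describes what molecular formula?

Heavy atoms from the SMILES: 13 C, 1 N, 1 O.
Implicit hydrogens by atom environment:
  8 × C (aromatic): 1 H each → 8
  4 × C (aromatic): no H
  1 × C: no H
  1 × N: no H
  1 × O: 1 H
  Total hydrogens = 9.
Molecular formula: C13H9NO

C13H9NO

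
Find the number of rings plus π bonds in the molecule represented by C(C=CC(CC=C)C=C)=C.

Molecular formula from the SMILES: C10H14.
DoU = (2C + 2 + N − H − X)/2 = (2·10 + 2 + 0 − 14 − 0)/2 = 8/2 = 4.
(Structurally: 0 ring(s) + 4 π bond(s) = 4.)

4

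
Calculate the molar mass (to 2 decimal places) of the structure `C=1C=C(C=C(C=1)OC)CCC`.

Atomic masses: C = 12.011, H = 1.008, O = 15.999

Molecular formula: C10H14O.
M = 10×12.011 + 14×1.008 + 1×15.999 = 150.22 g/mol.

150.22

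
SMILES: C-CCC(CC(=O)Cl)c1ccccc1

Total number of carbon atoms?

12

The symbol for carbon appears 12 times in the SMILES. Lowercase c denotes aromatic carbon and counts toward C.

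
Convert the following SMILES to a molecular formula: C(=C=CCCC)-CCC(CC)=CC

Heavy atoms from the SMILES: 13 C.
Implicit hydrogens by atom environment:
  5 × C: 2 H each → 10
  3 × C: 3 H each → 9
  3 × C: 1 H each → 3
  2 × C: no H
  Total hydrogens = 22.
Molecular formula: C13H22

C13H22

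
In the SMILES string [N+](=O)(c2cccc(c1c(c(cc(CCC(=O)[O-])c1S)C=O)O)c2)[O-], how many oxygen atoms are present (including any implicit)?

The symbol for oxygen appears 6 times in the SMILES.

6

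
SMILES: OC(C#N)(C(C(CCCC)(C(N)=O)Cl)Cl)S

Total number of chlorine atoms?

The symbol for chlorine appears 2 times in the SMILES.

2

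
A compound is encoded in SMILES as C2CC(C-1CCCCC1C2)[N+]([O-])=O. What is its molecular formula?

C10H17NO2

Heavy atoms from the SMILES: 10 C, 1 N, 2 O.
Implicit hydrogens by atom environment:
  7 × C: 2 H each → 14
  3 × C: 1 H each → 3
  1 × N (charge +1): no H
  1 × O: no H
  1 × O (charge -1): no H
  Total hydrogens = 17.
Molecular formula: C10H17NO2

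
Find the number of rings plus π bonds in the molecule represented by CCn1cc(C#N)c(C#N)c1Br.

7

Molecular formula from the SMILES: C8H6BrN3.
DoU = (2C + 2 + N − H − X)/2 = (2·8 + 2 + 3 − 6 − 1)/2 = 14/2 = 7.
(Structurally: 1 ring(s) + 6 π bond(s) = 7.)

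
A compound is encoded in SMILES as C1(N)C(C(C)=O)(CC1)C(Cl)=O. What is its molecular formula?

C7H10ClNO2

Heavy atoms from the SMILES: 7 C, 1 Cl, 1 N, 2 O.
Implicit hydrogens by atom environment:
  3 × C: no H
  2 × C: 2 H each → 4
  2 × O: no H
  1 × C: 3 H
  1 × C: 1 H
  1 × Cl: no H
  1 × N: 2 H
  Total hydrogens = 10.
Molecular formula: C7H10ClNO2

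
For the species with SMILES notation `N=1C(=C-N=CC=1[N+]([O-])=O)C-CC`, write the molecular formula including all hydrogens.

Heavy atoms from the SMILES: 7 C, 3 N, 2 O.
Implicit hydrogens by atom environment:
  2 × C: 2 H each → 4
  2 × C (aromatic): 1 H each → 2
  2 × C (aromatic): no H
  2 × N (aromatic): no H
  1 × C: 3 H
  1 × N (charge +1): no H
  1 × O: no H
  1 × O (charge -1): no H
  Total hydrogens = 9.
Molecular formula: C7H9N3O2

C7H9N3O2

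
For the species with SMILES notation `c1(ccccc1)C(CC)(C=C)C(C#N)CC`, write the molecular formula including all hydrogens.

C15H19N

Heavy atoms from the SMILES: 15 C, 1 N.
Implicit hydrogens by atom environment:
  5 × C (aromatic): 1 H each → 5
  3 × C: 2 H each → 6
  2 × C: 3 H each → 6
  2 × C: 1 H each → 2
  2 × C: no H
  1 × C (aromatic): no H
  1 × N: no H
  Total hydrogens = 19.
Molecular formula: C15H19N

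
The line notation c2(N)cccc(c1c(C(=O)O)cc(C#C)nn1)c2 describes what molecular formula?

Heavy atoms from the SMILES: 13 C, 3 N, 2 O.
Implicit hydrogens by atom environment:
  5 × C (aromatic): 1 H each → 5
  5 × C (aromatic): no H
  2 × C: no H
  2 × N (aromatic): no H
  1 × C: 1 H
  1 × N: 2 H
  1 × O: 1 H
  1 × O: no H
  Total hydrogens = 9.
Molecular formula: C13H9N3O2

C13H9N3O2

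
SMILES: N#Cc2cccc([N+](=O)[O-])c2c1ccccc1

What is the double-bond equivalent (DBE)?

11

Molecular formula from the SMILES: C13H8N2O2.
DoU = (2C + 2 + N − H − X)/2 = (2·13 + 2 + 2 − 8 − 0)/2 = 22/2 = 11.
(Structurally: 2 ring(s) + 9 π bond(s) = 11.)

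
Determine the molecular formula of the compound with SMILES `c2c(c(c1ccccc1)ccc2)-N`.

C12H11N

Heavy atoms from the SMILES: 12 C, 1 N.
Implicit hydrogens by atom environment:
  9 × C (aromatic): 1 H each → 9
  3 × C (aromatic): no H
  1 × N: 2 H
  Total hydrogens = 11.
Molecular formula: C12H11N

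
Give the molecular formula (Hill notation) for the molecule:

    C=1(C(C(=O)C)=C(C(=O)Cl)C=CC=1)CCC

C12H13ClO2

Heavy atoms from the SMILES: 12 C, 1 Cl, 2 O.
Implicit hydrogens by atom environment:
  3 × C (aromatic): 1 H each → 3
  3 × C (aromatic): no H
  2 × C: 3 H each → 6
  2 × C: 2 H each → 4
  2 × C: no H
  2 × O: no H
  1 × Cl: no H
  Total hydrogens = 13.
Molecular formula: C12H13ClO2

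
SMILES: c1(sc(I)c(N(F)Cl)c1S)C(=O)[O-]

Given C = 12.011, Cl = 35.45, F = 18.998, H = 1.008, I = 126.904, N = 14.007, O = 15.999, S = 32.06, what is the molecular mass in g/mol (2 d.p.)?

Molecular formula: C5HClFINO2S2-.
M = 5×12.011 + 1×35.45 + 1×18.998 + 1×1.008 + 1×126.904 + 1×14.007 + 2×15.999 + 2×32.06 = 352.54 g/mol.

352.54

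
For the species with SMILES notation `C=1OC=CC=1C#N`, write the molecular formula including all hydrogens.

C5H3NO

Heavy atoms from the SMILES: 5 C, 1 N, 1 O.
Implicit hydrogens by atom environment:
  3 × C (aromatic): 1 H each → 3
  1 × C (aromatic): no H
  1 × C: no H
  1 × N: no H
  1 × O (aromatic): no H
  Total hydrogens = 3.
Molecular formula: C5H3NO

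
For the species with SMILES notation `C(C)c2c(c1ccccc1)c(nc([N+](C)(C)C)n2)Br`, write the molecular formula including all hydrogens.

C15H19BrN3+

Heavy atoms from the SMILES: 1 Br, 15 C, 3 N.
Implicit hydrogens by atom environment:
  5 × C (aromatic): 1 H each → 5
  5 × C (aromatic): no H
  4 × C: 3 H each → 12
  2 × N (aromatic): no H
  1 × Br: no H
  1 × C: 2 H
  1 × N (charge +1): no H
  Total hydrogens = 19.
Net charge +1.
Molecular formula: C15H19BrN3+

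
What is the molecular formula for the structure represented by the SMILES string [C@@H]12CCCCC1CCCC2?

Heavy atoms from the SMILES: 10 C.
Implicit hydrogens by atom environment:
  8 × C: 2 H each → 16
  2 × C: 1 H each → 2
  Total hydrogens = 18.
Molecular formula: C10H18

C10H18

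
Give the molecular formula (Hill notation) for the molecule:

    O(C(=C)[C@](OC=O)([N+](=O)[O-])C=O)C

C6H7NO6

Heavy atoms from the SMILES: 6 C, 1 N, 6 O.
Implicit hydrogens by atom environment:
  5 × O: no H
  2 × C: 1 H each → 2
  2 × C: no H
  1 × C: 3 H
  1 × C: 2 H
  1 × N (charge +1): no H
  1 × O (charge -1): no H
  Total hydrogens = 7.
Molecular formula: C6H7NO6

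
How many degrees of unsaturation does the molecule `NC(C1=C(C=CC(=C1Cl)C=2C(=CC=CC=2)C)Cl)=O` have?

9

Molecular formula from the SMILES: C14H11Cl2NO.
DoU = (2C + 2 + N − H − X)/2 = (2·14 + 2 + 1 − 11 − 2)/2 = 18/2 = 9.
(Structurally: 2 ring(s) + 7 π bond(s) = 9.)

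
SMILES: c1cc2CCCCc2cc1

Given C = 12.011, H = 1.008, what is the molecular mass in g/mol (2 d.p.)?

132.21

Molecular formula: C10H12.
M = 10×12.011 + 12×1.008 = 132.21 g/mol.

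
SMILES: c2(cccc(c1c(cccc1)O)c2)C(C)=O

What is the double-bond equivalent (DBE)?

Molecular formula from the SMILES: C14H12O2.
DoU = (2C + 2 + N − H − X)/2 = (2·14 + 2 + 0 − 12 − 0)/2 = 18/2 = 9.
(Structurally: 2 ring(s) + 7 π bond(s) = 9.)

9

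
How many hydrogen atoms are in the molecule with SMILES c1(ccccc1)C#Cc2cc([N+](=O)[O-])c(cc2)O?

Hydrogens are implicit in SMILES; fill each atom to its normal valence:
  8 × C (aromatic): 1 H each → 8
  4 × C (aromatic): no H
  2 × C: no H
  1 × N (charge +1): no H
  1 × O: 1 H
  1 × O: no H
  1 × O (charge -1): no H
  Total hydrogens = 9.

9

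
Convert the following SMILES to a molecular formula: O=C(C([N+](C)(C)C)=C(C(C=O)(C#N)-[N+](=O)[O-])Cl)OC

C10H13ClN3O5+

Heavy atoms from the SMILES: 10 C, 1 Cl, 3 N, 5 O.
Implicit hydrogens by atom environment:
  5 × C: no H
  4 × C: 3 H each → 12
  4 × O: no H
  2 × N (charge +1): no H
  1 × C: 1 H
  1 × Cl: no H
  1 × N: no H
  1 × O (charge -1): no H
  Total hydrogens = 13.
Net charge +1.
Molecular formula: C10H13ClN3O5+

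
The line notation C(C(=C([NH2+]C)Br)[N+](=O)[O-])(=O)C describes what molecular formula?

Heavy atoms from the SMILES: 1 Br, 5 C, 2 N, 3 O.
Implicit hydrogens by atom environment:
  3 × C: no H
  2 × C: 3 H each → 6
  2 × O: no H
  1 × Br: no H
  1 × N (charge +1): 2 H
  1 × N (charge +1): no H
  1 × O (charge -1): no H
  Total hydrogens = 8.
Net charge +1.
Molecular formula: C5H8BrN2O3+

C5H8BrN2O3+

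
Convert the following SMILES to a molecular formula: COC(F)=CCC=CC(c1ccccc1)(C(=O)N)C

Heavy atoms from the SMILES: 15 C, 1 F, 1 N, 2 O.
Implicit hydrogens by atom environment:
  5 × C (aromatic): 1 H each → 5
  3 × C: 1 H each → 3
  3 × C: no H
  2 × C: 3 H each → 6
  2 × O: no H
  1 × C: 2 H
  1 × C (aromatic): no H
  1 × F: no H
  1 × N: 2 H
  Total hydrogens = 18.
Molecular formula: C15H18FNO2

C15H18FNO2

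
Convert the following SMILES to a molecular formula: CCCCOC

C5H12O

Heavy atoms from the SMILES: 5 C, 1 O.
Implicit hydrogens by atom environment:
  3 × C: 2 H each → 6
  2 × C: 3 H each → 6
  1 × O: no H
  Total hydrogens = 12.
Molecular formula: C5H12O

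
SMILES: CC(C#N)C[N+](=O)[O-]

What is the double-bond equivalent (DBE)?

3

Molecular formula from the SMILES: C4H6N2O2.
DoU = (2C + 2 + N − H − X)/2 = (2·4 + 2 + 2 − 6 − 0)/2 = 6/2 = 3.
(Structurally: 0 ring(s) + 3 π bond(s) = 3.)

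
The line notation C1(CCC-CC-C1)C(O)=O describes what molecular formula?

C8H14O2

Heavy atoms from the SMILES: 8 C, 2 O.
Implicit hydrogens by atom environment:
  6 × C: 2 H each → 12
  1 × C: 1 H
  1 × C: no H
  1 × O: 1 H
  1 × O: no H
  Total hydrogens = 14.
Molecular formula: C8H14O2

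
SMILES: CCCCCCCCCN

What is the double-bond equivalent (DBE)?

Molecular formula from the SMILES: C9H21N.
DoU = (2C + 2 + N − H − X)/2 = (2·9 + 2 + 1 − 21 − 0)/2 = 0/2 = 0.
(Structurally: 0 ring(s) + 0 π bond(s) = 0.)

0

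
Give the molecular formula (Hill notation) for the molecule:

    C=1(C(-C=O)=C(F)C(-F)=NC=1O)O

C6H3F2NO3

Heavy atoms from the SMILES: 6 C, 2 F, 1 N, 3 O.
Implicit hydrogens by atom environment:
  5 × C (aromatic): no H
  2 × F: no H
  2 × O: 1 H each → 2
  1 × C: 1 H
  1 × N (aromatic): no H
  1 × O: no H
  Total hydrogens = 3.
Molecular formula: C6H3F2NO3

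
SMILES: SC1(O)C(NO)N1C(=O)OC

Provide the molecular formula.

Heavy atoms from the SMILES: 4 C, 2 N, 4 O, 1 S.
Implicit hydrogens by atom environment:
  2 × C: no H
  2 × O: 1 H each → 2
  2 × O: no H
  1 × C: 3 H
  1 × C: 1 H
  1 × N: 1 H
  1 × N: no H
  1 × S: 1 H
  Total hydrogens = 8.
Molecular formula: C4H8N2O4S

C4H8N2O4S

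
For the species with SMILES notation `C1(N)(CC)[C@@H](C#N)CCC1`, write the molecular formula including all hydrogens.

Heavy atoms from the SMILES: 8 C, 2 N.
Implicit hydrogens by atom environment:
  4 × C: 2 H each → 8
  2 × C: no H
  1 × C: 3 H
  1 × C: 1 H
  1 × N: 2 H
  1 × N: no H
  Total hydrogens = 14.
Molecular formula: C8H14N2

C8H14N2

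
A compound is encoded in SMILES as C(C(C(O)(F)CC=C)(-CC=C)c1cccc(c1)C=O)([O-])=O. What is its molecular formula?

C16H16FO4-

Heavy atoms from the SMILES: 16 C, 1 F, 4 O.
Implicit hydrogens by atom environment:
  4 × C: 2 H each → 8
  4 × C (aromatic): 1 H each → 4
  3 × C: 1 H each → 3
  3 × C: no H
  2 × C (aromatic): no H
  2 × O: no H
  1 × F: no H
  1 × O: 1 H
  1 × O (charge -1): no H
  Total hydrogens = 16.
Net charge -1.
Molecular formula: C16H16FO4-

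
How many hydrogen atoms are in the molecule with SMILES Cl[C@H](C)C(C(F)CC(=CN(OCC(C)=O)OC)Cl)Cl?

Hydrogens are implicit in SMILES; fill each atom to its normal valence:
  4 × C: 1 H each → 4
  3 × C: 3 H each → 9
  3 × Cl: no H
  3 × O: no H
  2 × C: 2 H each → 4
  2 × C: no H
  1 × F: no H
  1 × N: no H
  Total hydrogens = 17.

17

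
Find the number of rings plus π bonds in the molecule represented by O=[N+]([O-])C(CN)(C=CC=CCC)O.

3

Molecular formula from the SMILES: C8H14N2O3.
DoU = (2C + 2 + N − H − X)/2 = (2·8 + 2 + 2 − 14 − 0)/2 = 6/2 = 3.
(Structurally: 0 ring(s) + 3 π bond(s) = 3.)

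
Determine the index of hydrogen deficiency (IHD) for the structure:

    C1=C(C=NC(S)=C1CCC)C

Molecular formula from the SMILES: C9H13NS.
DoU = (2C + 2 + N − H − X)/2 = (2·9 + 2 + 1 − 13 − 0)/2 = 8/2 = 4.
(Structurally: 1 ring(s) + 3 π bond(s) = 4.)

4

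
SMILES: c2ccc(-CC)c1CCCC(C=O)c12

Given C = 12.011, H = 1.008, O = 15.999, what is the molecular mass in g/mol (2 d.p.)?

Molecular formula: C13H16O.
M = 13×12.011 + 16×1.008 + 1×15.999 = 188.27 g/mol.

188.27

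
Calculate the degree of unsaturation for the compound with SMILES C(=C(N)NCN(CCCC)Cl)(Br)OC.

1

Molecular formula from the SMILES: C8H17BrClN3O.
DoU = (2C + 2 + N − H − X)/2 = (2·8 + 2 + 3 − 17 − 2)/2 = 2/2 = 1.
(Structurally: 0 ring(s) + 1 π bond(s) = 1.)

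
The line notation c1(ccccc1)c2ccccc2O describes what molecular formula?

Heavy atoms from the SMILES: 12 C, 1 O.
Implicit hydrogens by atom environment:
  9 × C (aromatic): 1 H each → 9
  3 × C (aromatic): no H
  1 × O: 1 H
  Total hydrogens = 10.
Molecular formula: C12H10O

C12H10O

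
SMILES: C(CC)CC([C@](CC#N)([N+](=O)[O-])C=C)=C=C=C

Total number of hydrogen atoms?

16

Hydrogens are implicit in SMILES; fill each atom to its normal valence:
  6 × C: 2 H each → 12
  5 × C: no H
  1 × C: 3 H
  1 × C: 1 H
  1 × N (charge +1): no H
  1 × N: no H
  1 × O: no H
  1 × O (charge -1): no H
  Total hydrogens = 16.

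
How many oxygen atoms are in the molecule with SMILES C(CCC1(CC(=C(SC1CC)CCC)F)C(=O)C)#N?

The symbol for oxygen appears 1 time in the SMILES.

1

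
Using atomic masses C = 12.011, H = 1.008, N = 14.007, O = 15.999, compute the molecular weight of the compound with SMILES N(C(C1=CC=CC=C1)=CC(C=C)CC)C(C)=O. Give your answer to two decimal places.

Molecular formula: C15H19NO.
M = 15×12.011 + 19×1.008 + 1×14.007 + 1×15.999 = 229.32 g/mol.

229.32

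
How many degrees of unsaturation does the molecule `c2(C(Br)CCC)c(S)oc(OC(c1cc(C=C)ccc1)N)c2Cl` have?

8

Molecular formula from the SMILES: C17H19BrClNO2S.
DoU = (2C + 2 + N − H − X)/2 = (2·17 + 2 + 1 − 19 − 2)/2 = 16/2 = 8.
(Structurally: 2 ring(s) + 6 π bond(s) = 8.)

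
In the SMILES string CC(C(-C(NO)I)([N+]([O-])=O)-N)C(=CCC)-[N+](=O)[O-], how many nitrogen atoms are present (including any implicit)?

4

The symbol for nitrogen appears 4 times in the SMILES.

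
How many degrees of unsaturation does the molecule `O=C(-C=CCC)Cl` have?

2

Molecular formula from the SMILES: C5H7ClO.
DoU = (2C + 2 + N − H − X)/2 = (2·5 + 2 + 0 − 7 − 1)/2 = 4/2 = 2.
(Structurally: 0 ring(s) + 2 π bond(s) = 2.)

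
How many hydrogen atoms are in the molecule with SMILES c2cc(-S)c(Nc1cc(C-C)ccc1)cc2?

Hydrogens are implicit in SMILES; fill each atom to its normal valence:
  8 × C (aromatic): 1 H each → 8
  4 × C (aromatic): no H
  1 × C: 3 H
  1 × C: 2 H
  1 × N: 1 H
  1 × S: 1 H
  Total hydrogens = 15.

15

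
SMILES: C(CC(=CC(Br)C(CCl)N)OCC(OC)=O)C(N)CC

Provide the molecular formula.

C13H24BrClN2O3

Heavy atoms from the SMILES: 1 Br, 13 C, 1 Cl, 2 N, 3 O.
Implicit hydrogens by atom environment:
  5 × C: 2 H each → 10
  4 × C: 1 H each → 4
  3 × O: no H
  2 × C: 3 H each → 6
  2 × C: no H
  2 × N: 2 H each → 4
  1 × Br: no H
  1 × Cl: no H
  Total hydrogens = 24.
Molecular formula: C13H24BrClN2O3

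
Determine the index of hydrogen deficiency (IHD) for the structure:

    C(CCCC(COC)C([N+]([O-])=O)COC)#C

Molecular formula from the SMILES: C11H19NO4.
DoU = (2C + 2 + N − H − X)/2 = (2·11 + 2 + 1 − 19 − 0)/2 = 6/2 = 3.
(Structurally: 0 ring(s) + 3 π bond(s) = 3.)

3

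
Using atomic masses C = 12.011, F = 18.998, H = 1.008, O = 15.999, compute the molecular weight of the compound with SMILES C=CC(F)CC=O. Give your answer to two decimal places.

Molecular formula: C5H7FO.
M = 5×12.011 + 1×18.998 + 7×1.008 + 1×15.999 = 102.11 g/mol.

102.11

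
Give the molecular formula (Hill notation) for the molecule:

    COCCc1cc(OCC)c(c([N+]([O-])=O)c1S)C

C12H17NO4S

Heavy atoms from the SMILES: 12 C, 1 N, 4 O, 1 S.
Implicit hydrogens by atom environment:
  5 × C (aromatic): no H
  3 × C: 3 H each → 9
  3 × C: 2 H each → 6
  3 × O: no H
  1 × C (aromatic): 1 H
  1 × N (charge +1): no H
  1 × O (charge -1): no H
  1 × S: 1 H
  Total hydrogens = 17.
Molecular formula: C12H17NO4S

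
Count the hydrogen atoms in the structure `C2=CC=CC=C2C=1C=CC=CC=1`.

10

Hydrogens are implicit in SMILES; fill each atom to its normal valence:
  10 × C (aromatic): 1 H each → 10
  2 × C (aromatic): no H
  Total hydrogens = 10.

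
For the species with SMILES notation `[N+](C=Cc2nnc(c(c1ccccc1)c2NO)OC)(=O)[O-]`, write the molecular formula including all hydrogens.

Heavy atoms from the SMILES: 13 C, 4 N, 4 O.
Implicit hydrogens by atom environment:
  5 × C (aromatic): 1 H each → 5
  5 × C (aromatic): no H
  2 × C: 1 H each → 2
  2 × N (aromatic): no H
  2 × O: no H
  1 × C: 3 H
  1 × N: 1 H
  1 × N (charge +1): no H
  1 × O: 1 H
  1 × O (charge -1): no H
  Total hydrogens = 12.
Molecular formula: C13H12N4O4

C13H12N4O4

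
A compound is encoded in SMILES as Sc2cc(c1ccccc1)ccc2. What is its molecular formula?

Heavy atoms from the SMILES: 12 C, 1 S.
Implicit hydrogens by atom environment:
  9 × C (aromatic): 1 H each → 9
  3 × C (aromatic): no H
  1 × S: 1 H
  Total hydrogens = 10.
Molecular formula: C12H10S

C12H10S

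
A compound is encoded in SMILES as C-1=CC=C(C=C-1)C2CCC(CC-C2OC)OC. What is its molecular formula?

Heavy atoms from the SMILES: 15 C, 2 O.
Implicit hydrogens by atom environment:
  5 × C (aromatic): 1 H each → 5
  4 × C: 2 H each → 8
  3 × C: 1 H each → 3
  2 × C: 3 H each → 6
  2 × O: no H
  1 × C (aromatic): no H
  Total hydrogens = 22.
Molecular formula: C15H22O2

C15H22O2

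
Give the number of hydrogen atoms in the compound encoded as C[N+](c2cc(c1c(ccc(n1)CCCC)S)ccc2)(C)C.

25

Hydrogens are implicit in SMILES; fill each atom to its normal valence:
  6 × C (aromatic): 1 H each → 6
  5 × C (aromatic): no H
  4 × C: 3 H each → 12
  3 × C: 2 H each → 6
  1 × N (aromatic): no H
  1 × N (charge +1): no H
  1 × S: 1 H
  Total hydrogens = 25.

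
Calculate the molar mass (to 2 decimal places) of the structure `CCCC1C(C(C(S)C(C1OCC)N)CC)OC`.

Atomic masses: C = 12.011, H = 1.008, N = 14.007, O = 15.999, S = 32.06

Molecular formula: C14H29NO2S.
M = 14×12.011 + 29×1.008 + 1×14.007 + 2×15.999 + 1×32.06 = 275.45 g/mol.

275.45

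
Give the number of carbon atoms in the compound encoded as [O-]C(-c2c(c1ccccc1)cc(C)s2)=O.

The symbol for carbon appears 12 times in the SMILES. Lowercase c denotes aromatic carbon and counts toward C.

12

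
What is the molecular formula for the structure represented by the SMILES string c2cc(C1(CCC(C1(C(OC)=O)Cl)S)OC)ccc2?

C14H17ClO3S

Heavy atoms from the SMILES: 14 C, 1 Cl, 3 O, 1 S.
Implicit hydrogens by atom environment:
  5 × C (aromatic): 1 H each → 5
  3 × C: no H
  3 × O: no H
  2 × C: 3 H each → 6
  2 × C: 2 H each → 4
  1 × C: 1 H
  1 × C (aromatic): no H
  1 × Cl: no H
  1 × S: 1 H
  Total hydrogens = 17.
Molecular formula: C14H17ClO3S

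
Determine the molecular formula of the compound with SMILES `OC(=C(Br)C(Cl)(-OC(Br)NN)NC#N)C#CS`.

Heavy atoms from the SMILES: 2 Br, 7 C, 1 Cl, 4 N, 2 O, 1 S.
Implicit hydrogens by atom environment:
  6 × C: no H
  2 × Br: no H
  2 × N: 1 H each → 2
  1 × C: 1 H
  1 × Cl: no H
  1 × N: 2 H
  1 × N: no H
  1 × O: 1 H
  1 × O: no H
  1 × S: 1 H
  Total hydrogens = 7.
Molecular formula: C7H7Br2ClN4O2S

C7H7Br2ClN4O2S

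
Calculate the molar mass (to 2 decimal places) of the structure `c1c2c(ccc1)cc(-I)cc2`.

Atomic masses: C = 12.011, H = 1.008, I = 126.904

254.07

Molecular formula: C10H7I.
M = 10×12.011 + 7×1.008 + 1×126.904 = 254.07 g/mol.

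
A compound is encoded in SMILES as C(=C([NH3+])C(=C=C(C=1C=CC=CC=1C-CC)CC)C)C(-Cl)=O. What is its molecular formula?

C18H23ClNO+

Heavy atoms from the SMILES: 18 C, 1 Cl, 1 N, 1 O.
Implicit hydrogens by atom environment:
  5 × C: no H
  4 × C (aromatic): 1 H each → 4
  3 × C: 3 H each → 9
  3 × C: 2 H each → 6
  2 × C (aromatic): no H
  1 × C: 1 H
  1 × Cl: no H
  1 × N (charge +1): 3 H
  1 × O: no H
  Total hydrogens = 23.
Net charge +1.
Molecular formula: C18H23ClNO+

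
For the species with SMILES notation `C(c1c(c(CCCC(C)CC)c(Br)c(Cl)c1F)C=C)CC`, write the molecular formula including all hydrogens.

Heavy atoms from the SMILES: 1 Br, 18 C, 1 Cl, 1 F.
Implicit hydrogens by atom environment:
  7 × C: 2 H each → 14
  6 × C (aromatic): no H
  3 × C: 3 H each → 9
  2 × C: 1 H each → 2
  1 × Br: no H
  1 × Cl: no H
  1 × F: no H
  Total hydrogens = 25.
Molecular formula: C18H25BrClF

C18H25BrClF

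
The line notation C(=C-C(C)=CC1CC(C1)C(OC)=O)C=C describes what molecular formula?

C13H18O2

Heavy atoms from the SMILES: 13 C, 2 O.
Implicit hydrogens by atom environment:
  6 × C: 1 H each → 6
  3 × C: 2 H each → 6
  2 × C: 3 H each → 6
  2 × C: no H
  2 × O: no H
  Total hydrogens = 18.
Molecular formula: C13H18O2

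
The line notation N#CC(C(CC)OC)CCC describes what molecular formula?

Heavy atoms from the SMILES: 9 C, 1 N, 1 O.
Implicit hydrogens by atom environment:
  3 × C: 3 H each → 9
  3 × C: 2 H each → 6
  2 × C: 1 H each → 2
  1 × C: no H
  1 × N: no H
  1 × O: no H
  Total hydrogens = 17.
Molecular formula: C9H17NO

C9H17NO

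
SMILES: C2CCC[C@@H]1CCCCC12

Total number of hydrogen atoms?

18

Hydrogens are implicit in SMILES; fill each atom to its normal valence:
  8 × C: 2 H each → 16
  2 × C: 1 H each → 2
  Total hydrogens = 18.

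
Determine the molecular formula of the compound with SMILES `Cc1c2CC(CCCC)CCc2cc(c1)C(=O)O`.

Heavy atoms from the SMILES: 16 C, 2 O.
Implicit hydrogens by atom environment:
  6 × C: 2 H each → 12
  4 × C (aromatic): no H
  2 × C: 3 H each → 6
  2 × C (aromatic): 1 H each → 2
  1 × C: 1 H
  1 × C: no H
  1 × O: 1 H
  1 × O: no H
  Total hydrogens = 22.
Molecular formula: C16H22O2

C16H22O2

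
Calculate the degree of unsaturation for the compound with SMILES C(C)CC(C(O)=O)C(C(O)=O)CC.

Molecular formula from the SMILES: C9H16O4.
DoU = (2C + 2 + N − H − X)/2 = (2·9 + 2 + 0 − 16 − 0)/2 = 4/2 = 2.
(Structurally: 0 ring(s) + 2 π bond(s) = 2.)

2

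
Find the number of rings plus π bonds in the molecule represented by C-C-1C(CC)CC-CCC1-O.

1

Molecular formula from the SMILES: C10H20O.
DoU = (2C + 2 + N − H − X)/2 = (2·10 + 2 + 0 − 20 − 0)/2 = 2/2 = 1.
(Structurally: 1 ring(s) + 0 π bond(s) = 1.)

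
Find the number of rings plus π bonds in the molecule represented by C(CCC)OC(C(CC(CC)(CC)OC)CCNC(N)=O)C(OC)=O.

2

Molecular formula from the SMILES: C18H36N2O5.
DoU = (2C + 2 + N − H − X)/2 = (2·18 + 2 + 2 − 36 − 0)/2 = 4/2 = 2.
(Structurally: 0 ring(s) + 2 π bond(s) = 2.)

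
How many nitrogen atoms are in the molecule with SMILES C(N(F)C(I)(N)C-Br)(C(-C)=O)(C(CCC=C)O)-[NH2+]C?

The symbol for nitrogen appears 3 times in the SMILES.

3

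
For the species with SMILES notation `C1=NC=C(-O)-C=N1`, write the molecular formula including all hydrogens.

Heavy atoms from the SMILES: 4 C, 2 N, 1 O.
Implicit hydrogens by atom environment:
  3 × C (aromatic): 1 H each → 3
  2 × N (aromatic): no H
  1 × C (aromatic): no H
  1 × O: 1 H
  Total hydrogens = 4.
Molecular formula: C4H4N2O

C4H4N2O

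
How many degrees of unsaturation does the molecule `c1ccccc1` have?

Molecular formula from the SMILES: C6H6.
DoU = (2C + 2 + N − H − X)/2 = (2·6 + 2 + 0 − 6 − 0)/2 = 8/2 = 4.
(Structurally: 1 ring(s) + 3 π bond(s) = 4.)

4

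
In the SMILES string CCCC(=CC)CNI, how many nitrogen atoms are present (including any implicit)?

1

The symbol for nitrogen appears 1 time in the SMILES.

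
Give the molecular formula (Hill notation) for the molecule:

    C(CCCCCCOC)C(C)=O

C10H20O2

Heavy atoms from the SMILES: 10 C, 2 O.
Implicit hydrogens by atom environment:
  7 × C: 2 H each → 14
  2 × C: 3 H each → 6
  2 × O: no H
  1 × C: no H
  Total hydrogens = 20.
Molecular formula: C10H20O2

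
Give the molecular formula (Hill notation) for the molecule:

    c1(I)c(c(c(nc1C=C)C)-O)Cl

C8H7ClINO

Heavy atoms from the SMILES: 8 C, 1 Cl, 1 I, 1 N, 1 O.
Implicit hydrogens by atom environment:
  5 × C (aromatic): no H
  1 × C: 3 H
  1 × C: 2 H
  1 × C: 1 H
  1 × Cl: no H
  1 × I: no H
  1 × N (aromatic): no H
  1 × O: 1 H
  Total hydrogens = 7.
Molecular formula: C8H7ClINO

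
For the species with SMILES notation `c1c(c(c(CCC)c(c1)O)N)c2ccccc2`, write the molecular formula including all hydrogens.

C15H17NO

Heavy atoms from the SMILES: 15 C, 1 N, 1 O.
Implicit hydrogens by atom environment:
  7 × C (aromatic): 1 H each → 7
  5 × C (aromatic): no H
  2 × C: 2 H each → 4
  1 × C: 3 H
  1 × N: 2 H
  1 × O: 1 H
  Total hydrogens = 17.
Molecular formula: C15H17NO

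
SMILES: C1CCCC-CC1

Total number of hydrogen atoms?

Hydrogens are implicit in SMILES; fill each atom to its normal valence:
  7 × C: 2 H each → 14
  Total hydrogens = 14.

14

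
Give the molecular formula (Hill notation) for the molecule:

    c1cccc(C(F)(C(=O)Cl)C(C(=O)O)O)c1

Heavy atoms from the SMILES: 10 C, 1 Cl, 1 F, 4 O.
Implicit hydrogens by atom environment:
  5 × C (aromatic): 1 H each → 5
  3 × C: no H
  2 × O: 1 H each → 2
  2 × O: no H
  1 × C: 1 H
  1 × C (aromatic): no H
  1 × Cl: no H
  1 × F: no H
  Total hydrogens = 8.
Molecular formula: C10H8ClFO4

C10H8ClFO4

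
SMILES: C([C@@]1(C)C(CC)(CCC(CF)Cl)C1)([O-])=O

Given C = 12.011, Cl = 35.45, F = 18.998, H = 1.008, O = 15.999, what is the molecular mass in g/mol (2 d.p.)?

Molecular formula: C11H17ClFO2-.
M = 11×12.011 + 1×35.45 + 1×18.998 + 17×1.008 + 2×15.999 = 235.70 g/mol.

235.70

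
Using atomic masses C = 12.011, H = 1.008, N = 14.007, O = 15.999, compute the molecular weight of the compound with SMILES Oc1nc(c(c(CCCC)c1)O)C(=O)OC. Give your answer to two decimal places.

225.24

Molecular formula: C11H15NO4.
M = 11×12.011 + 15×1.008 + 1×14.007 + 4×15.999 = 225.24 g/mol.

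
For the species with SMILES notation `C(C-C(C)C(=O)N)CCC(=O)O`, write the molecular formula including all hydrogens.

C8H15NO3

Heavy atoms from the SMILES: 8 C, 1 N, 3 O.
Implicit hydrogens by atom environment:
  4 × C: 2 H each → 8
  2 × C: no H
  2 × O: no H
  1 × C: 3 H
  1 × C: 1 H
  1 × N: 2 H
  1 × O: 1 H
  Total hydrogens = 15.
Molecular formula: C8H15NO3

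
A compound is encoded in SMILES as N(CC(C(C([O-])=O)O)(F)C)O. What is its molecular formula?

Heavy atoms from the SMILES: 5 C, 1 F, 1 N, 4 O.
Implicit hydrogens by atom environment:
  2 × C: no H
  2 × O: 1 H each → 2
  1 × C: 3 H
  1 × C: 2 H
  1 × C: 1 H
  1 × F: no H
  1 × N: 1 H
  1 × O: no H
  1 × O (charge -1): no H
  Total hydrogens = 9.
Net charge -1.
Molecular formula: C5H9FNO4-

C5H9FNO4-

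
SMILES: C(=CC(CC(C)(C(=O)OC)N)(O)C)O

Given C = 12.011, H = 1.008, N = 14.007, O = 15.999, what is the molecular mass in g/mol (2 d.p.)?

203.24

Molecular formula: C9H17NO4.
M = 9×12.011 + 17×1.008 + 1×14.007 + 4×15.999 = 203.24 g/mol.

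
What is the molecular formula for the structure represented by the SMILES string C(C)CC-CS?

C5H12S

Heavy atoms from the SMILES: 5 C, 1 S.
Implicit hydrogens by atom environment:
  4 × C: 2 H each → 8
  1 × C: 3 H
  1 × S: 1 H
  Total hydrogens = 12.
Molecular formula: C5H12S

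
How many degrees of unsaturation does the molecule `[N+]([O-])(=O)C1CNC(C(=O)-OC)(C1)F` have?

Molecular formula from the SMILES: C6H9FN2O4.
DoU = (2C + 2 + N − H − X)/2 = (2·6 + 2 + 2 − 9 − 1)/2 = 6/2 = 3.
(Structurally: 1 ring(s) + 2 π bond(s) = 3.)

3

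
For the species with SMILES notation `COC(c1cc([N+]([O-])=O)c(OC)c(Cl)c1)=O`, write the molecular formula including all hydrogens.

C9H8ClNO5

Heavy atoms from the SMILES: 9 C, 1 Cl, 1 N, 5 O.
Implicit hydrogens by atom environment:
  4 × C (aromatic): no H
  4 × O: no H
  2 × C: 3 H each → 6
  2 × C (aromatic): 1 H each → 2
  1 × C: no H
  1 × Cl: no H
  1 × N (charge +1): no H
  1 × O (charge -1): no H
  Total hydrogens = 8.
Molecular formula: C9H8ClNO5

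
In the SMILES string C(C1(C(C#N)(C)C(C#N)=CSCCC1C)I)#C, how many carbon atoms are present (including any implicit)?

The symbol for carbon appears 13 times in the SMILES.

13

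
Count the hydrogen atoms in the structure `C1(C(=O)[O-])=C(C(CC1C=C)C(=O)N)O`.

10

Hydrogens are implicit in SMILES; fill each atom to its normal valence:
  4 × C: no H
  3 × C: 1 H each → 3
  2 × C: 2 H each → 4
  2 × O: no H
  1 × N: 2 H
  1 × O: 1 H
  1 × O (charge -1): no H
  Total hydrogens = 10.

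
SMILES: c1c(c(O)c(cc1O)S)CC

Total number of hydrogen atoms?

Hydrogens are implicit in SMILES; fill each atom to its normal valence:
  4 × C (aromatic): no H
  2 × C (aromatic): 1 H each → 2
  2 × O: 1 H each → 2
  1 × C: 3 H
  1 × C: 2 H
  1 × S: 1 H
  Total hydrogens = 10.

10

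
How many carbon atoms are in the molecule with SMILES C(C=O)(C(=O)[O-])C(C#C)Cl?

6

The symbol for carbon appears 6 times in the SMILES. (Cl is a single chlorine, not C + l.)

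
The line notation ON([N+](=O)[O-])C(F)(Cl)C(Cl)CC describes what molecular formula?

Heavy atoms from the SMILES: 4 C, 2 Cl, 1 F, 2 N, 3 O.
Implicit hydrogens by atom environment:
  2 × Cl: no H
  1 × C: 3 H
  1 × C: 2 H
  1 × C: 1 H
  1 × C: no H
  1 × F: no H
  1 × N: no H
  1 × N (charge +1): no H
  1 × O: 1 H
  1 × O: no H
  1 × O (charge -1): no H
  Total hydrogens = 7.
Molecular formula: C4H7Cl2FN2O3

C4H7Cl2FN2O3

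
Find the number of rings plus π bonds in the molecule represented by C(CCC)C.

Molecular formula from the SMILES: C5H12.
DoU = (2C + 2 + N − H − X)/2 = (2·5 + 2 + 0 − 12 − 0)/2 = 0/2 = 0.
(Structurally: 0 ring(s) + 0 π bond(s) = 0.)

0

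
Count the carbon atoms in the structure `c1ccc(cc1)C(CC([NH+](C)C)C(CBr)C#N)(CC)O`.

The symbol for carbon appears 16 times in the SMILES. Lowercase c denotes aromatic carbon and counts toward C.

16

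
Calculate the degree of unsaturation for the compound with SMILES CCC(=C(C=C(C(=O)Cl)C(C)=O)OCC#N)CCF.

6

Molecular formula from the SMILES: C13H15ClFNO3.
DoU = (2C + 2 + N − H − X)/2 = (2·13 + 2 + 1 − 15 − 2)/2 = 12/2 = 6.
(Structurally: 0 ring(s) + 6 π bond(s) = 6.)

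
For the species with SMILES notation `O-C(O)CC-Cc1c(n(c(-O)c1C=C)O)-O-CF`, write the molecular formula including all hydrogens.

Heavy atoms from the SMILES: 11 C, 1 F, 1 N, 5 O.
Implicit hydrogens by atom environment:
  5 × C: 2 H each → 10
  4 × C (aromatic): no H
  4 × O: 1 H each → 4
  2 × C: 1 H each → 2
  1 × F: no H
  1 × N (aromatic): no H
  1 × O: no H
  Total hydrogens = 16.
Molecular formula: C11H16FNO5

C11H16FNO5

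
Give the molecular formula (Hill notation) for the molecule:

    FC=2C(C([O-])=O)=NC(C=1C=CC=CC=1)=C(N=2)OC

Heavy atoms from the SMILES: 12 C, 1 F, 2 N, 3 O.
Implicit hydrogens by atom environment:
  5 × C (aromatic): 1 H each → 5
  5 × C (aromatic): no H
  2 × N (aromatic): no H
  2 × O: no H
  1 × C: 3 H
  1 × C: no H
  1 × F: no H
  1 × O (charge -1): no H
  Total hydrogens = 8.
Net charge -1.
Molecular formula: C12H8FN2O3-

C12H8FN2O3-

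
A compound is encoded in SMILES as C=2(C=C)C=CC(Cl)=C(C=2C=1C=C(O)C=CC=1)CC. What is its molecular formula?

C16H15ClO

Heavy atoms from the SMILES: 16 C, 1 Cl, 1 O.
Implicit hydrogens by atom environment:
  6 × C (aromatic): 1 H each → 6
  6 × C (aromatic): no H
  2 × C: 2 H each → 4
  1 × C: 3 H
  1 × C: 1 H
  1 × Cl: no H
  1 × O: 1 H
  Total hydrogens = 15.
Molecular formula: C16H15ClO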